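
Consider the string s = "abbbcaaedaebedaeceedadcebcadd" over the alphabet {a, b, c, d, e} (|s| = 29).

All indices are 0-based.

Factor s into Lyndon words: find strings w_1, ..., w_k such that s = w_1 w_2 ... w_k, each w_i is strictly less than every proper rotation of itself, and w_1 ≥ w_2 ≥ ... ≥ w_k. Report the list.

emit factor 1: 'abbbc' (i=0, period=5)
emit factor 2: 'aaedaebedaeceedadcebcadd' (i=5, period=24)

["abbbc", "aaedaebedaeceedadcebcadd"]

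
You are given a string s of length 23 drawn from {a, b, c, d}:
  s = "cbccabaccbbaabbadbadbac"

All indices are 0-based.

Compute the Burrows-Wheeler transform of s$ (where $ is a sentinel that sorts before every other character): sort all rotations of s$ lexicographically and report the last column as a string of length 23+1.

rank  rotation                  last
    0  $cbccabaccbbaabbadbadbac  c
    1  aabbadbadbac$cbccabaccbb  b
    2  abaccbbaabbadbadbac$cbcc  c
    3  abbadbadbac$cbccabaccbba  a
    4  ac$cbccabaccbbaabbadbadb  b
    5  accbbaabbadbadbac$cbccab  b
    6  adbac$cbccabaccbbaabbadb  b
    7  adbadbac$cbccabaccbbaabb  b
    8  baabbadbadbac$cbccabaccb  b
    9  bac$cbccabaccbbaabbadbad  d
   10  baccbbaabbadbadbac$cbcca  a
   11  badbac$cbccabaccbbaabbad  d
   12  badbadbac$cbccabaccbbaab  b
   13  bbaabbadbadbac$cbccabacc  c
   14  bbadbadbac$cbccabaccbbaa  a
   15  bccabaccbbaabbadbadbac$c  c
   16  c$cbccabaccbbaabbadbadba  a
   17  cabaccbbaabbadbadbac$cbc  c
   18  cbbaabbadbadbac$cbccabac  c
   19  cbccabaccbbaabbadbadbac$  $
   20  ccabaccbbaabbadbadbac$cb  b
   21  ccbbaabbadbadbac$cbccaba  a
   22  dbac$cbccabaccbbaabbadba  a
   23  dbadbac$cbccabaccbbaabba  a

cbcabbbbbdadbcacacc$baaa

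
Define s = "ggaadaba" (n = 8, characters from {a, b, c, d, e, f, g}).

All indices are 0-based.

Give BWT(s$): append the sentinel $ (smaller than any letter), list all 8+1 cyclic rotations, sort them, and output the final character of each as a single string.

rank  rotation   last
    0  $ggaadaba  a
    1  a$ggaadab  b
    2  aadaba$gg  g
    3  aba$ggaad  d
    4  adaba$gga  a
    5  ba$ggaada  a
    6  daba$ggaa  a
    7  gaadaba$g  g
    8  ggaadaba$  $

abgdaaag$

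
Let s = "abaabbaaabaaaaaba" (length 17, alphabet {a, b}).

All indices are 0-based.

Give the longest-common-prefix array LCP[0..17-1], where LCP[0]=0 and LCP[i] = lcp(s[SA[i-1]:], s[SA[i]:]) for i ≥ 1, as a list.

[0, 1, 4, 3, 5, 2, 4, 3, 1, 3, 4, 2, 0, 2, 4, 3, 1]

rank→(start, suffix):
  0 → (16, 'a')
  1 → (10, 'aaaaaba')
  2 → (11, 'aaaaba')
  3 → (12, 'aaaba')
  4 → (6, 'aaabaaaaaba')
  5 → (13, 'aaba')
  6 → (7, 'aabaaaaaba')
  7 → (2, 'aabbaaabaaaaaba')
  8 → (14, 'aba')
  9 → (8, 'abaaaaaba')
  10 → (0, 'abaabbaaabaaaaaba')
  11 → (3, 'abbaaabaaaaaba')
  12 → (15, 'ba')
  13 → (9, 'baaaaaba')
  14 → (5, 'baaabaaaaaba')
  15 → (1, 'baabbaaabaaaaaba')
  16 → (4, 'bbaaabaaaaaba')

SA = [16, 10, 11, 12, 6, 13, 7, 2, 14, 8, 0, 3, 15, 9, 5, 1, 4]
i: (SA[i-1],SA[i]) lcp shared
  1: (16,10) 1 'a'
  2: (10,11) 4 'aaaa'
  3: (11,12) 3 'aaa'
  4: (12,6) 5 'aaaba'
  5: (6,13) 2 'aa'
  6: (13,7) 4 'aaba'
  7: (7,2) 3 'aab'
  8: (2,14) 1 'a'
  9: (14,8) 3 'aba'
  10: (8,0) 4 'abaa'
  11: (0,3) 2 'ab'
  12: (3,15) 0 ''
  13: (15,9) 2 'ba'
  14: (9,5) 4 'baaa'
  15: (5,1) 3 'baa'
  16: (1,4) 1 'b'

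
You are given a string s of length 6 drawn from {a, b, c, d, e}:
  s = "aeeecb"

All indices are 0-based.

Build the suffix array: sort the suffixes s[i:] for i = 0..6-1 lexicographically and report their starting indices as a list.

[0, 5, 4, 3, 2, 1]

sorted suffixes:
  #0 SA[0]=0  'aeeecb'
  #1 SA[1]=5  'b'
  #2 SA[2]=4  'cb'
  #3 SA[3]=3  'ecb'
  #4 SA[4]=2  'eecb'
  #5 SA[5]=1  'eeecb'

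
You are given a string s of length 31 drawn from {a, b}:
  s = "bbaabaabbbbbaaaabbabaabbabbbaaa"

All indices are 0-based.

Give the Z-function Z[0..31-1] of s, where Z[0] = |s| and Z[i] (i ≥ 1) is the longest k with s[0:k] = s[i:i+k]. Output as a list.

[31, 1, 0, 0, 1, 0, 0, 2, 2, 2, 4, 1, 0, 0, 0, 0, 3, 1, 0, 1, 0, 0, 3, 1, 0, 2, 4, 1, 0, 0, 0]

Z[0]=31
i=1: fresh scan; Z[1]=1 scan→box=[1,2)
i=2: fresh scan; Z[2]=0
i=3: fresh scan; Z[3]=0
i=4: fresh scan; Z[4]=1 scan→box=[4,5)
i=5: fresh scan; Z[5]=0
i=6: fresh scan; Z[6]=0
i=7: fresh scan; Z[7]=2 scan→box=[7,9)
i=8: min(r-i=1, Z[1]=1)=1; Z[8]=2 scan→box=[8,10)
i=9: min(r-i=1, Z[1]=1)=1; Z[9]=2 scan→box=[9,11)
i=10: min(r-i=1, Z[1]=1)=1; Z[10]=4 scan→box=[10,14)
i=11: min(r-i=3, Z[1]=1)=1; Z[11]=1
i=12: min(r-i=2, Z[2]=0)=0; Z[12]=0
i=13: min(r-i=1, Z[3]=0)=0; Z[13]=0
i=14: fresh scan; Z[14]=0
i=15: fresh scan; Z[15]=0
i=16: fresh scan; Z[16]=3 scan→box=[16,19)
i=17: min(r-i=2, Z[1]=1)=1; Z[17]=1
i=18: min(r-i=1, Z[2]=0)=0; Z[18]=0
i=19: fresh scan; Z[19]=1 scan→box=[19,20)
i=20: fresh scan; Z[20]=0
i=21: fresh scan; Z[21]=0
i=22: fresh scan; Z[22]=3 scan→box=[22,25)
i=23: min(r-i=2, Z[1]=1)=1; Z[23]=1
i=24: min(r-i=1, Z[2]=0)=0; Z[24]=0
i=25: fresh scan; Z[25]=2 scan→box=[25,27)
i=26: min(r-i=1, Z[1]=1)=1; Z[26]=4 scan→box=[26,30)
i=27: min(r-i=3, Z[1]=1)=1; Z[27]=1
i=28: min(r-i=2, Z[2]=0)=0; Z[28]=0
i=29: min(r-i=1, Z[3]=0)=0; Z[29]=0
i=30: fresh scan; Z[30]=0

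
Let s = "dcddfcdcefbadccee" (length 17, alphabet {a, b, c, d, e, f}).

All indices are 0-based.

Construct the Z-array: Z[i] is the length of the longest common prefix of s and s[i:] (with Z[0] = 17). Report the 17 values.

Z[0]=17
i=1: i≥r, start 0; Z[1]=0
i=2: i≥r, start 0; Z[2]=1 scan→box=[2,3)
i=3: i≥r, start 0; Z[3]=1 scan→box=[3,4)
i=4: i≥r, start 0; Z[4]=0
i=5: i≥r, start 0; Z[5]=0
i=6: i≥r, start 0; Z[6]=2 scan→box=[6,8)
i=7: min(r-i=1, Z[1]=0)=0; Z[7]=0
i=8: i≥r, start 0; Z[8]=0
i=9: i≥r, start 0; Z[9]=0
i=10: i≥r, start 0; Z[10]=0
i=11: i≥r, start 0; Z[11]=0
i=12: i≥r, start 0; Z[12]=2 scan→box=[12,14)
i=13: min(r-i=1, Z[1]=0)=0; Z[13]=0
i=14: i≥r, start 0; Z[14]=0
i=15: i≥r, start 0; Z[15]=0
i=16: i≥r, start 0; Z[16]=0

[17, 0, 1, 1, 0, 0, 2, 0, 0, 0, 0, 0, 2, 0, 0, 0, 0]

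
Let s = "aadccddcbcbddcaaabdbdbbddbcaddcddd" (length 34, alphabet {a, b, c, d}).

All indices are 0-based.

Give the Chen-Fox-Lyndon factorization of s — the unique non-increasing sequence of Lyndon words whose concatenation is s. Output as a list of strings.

["aadccddcbcbddc", "aaabdbdbbddbcaddcddd"]

emit factor 1: 'aadccddcbcbddc' (i=0, period=14)
emit factor 2: 'aaabdbdbbddbcaddcddd' (i=14, period=20)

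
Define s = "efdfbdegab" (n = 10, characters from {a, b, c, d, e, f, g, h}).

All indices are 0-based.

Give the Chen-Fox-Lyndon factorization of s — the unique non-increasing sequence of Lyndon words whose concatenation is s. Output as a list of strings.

emit factor 1: 'ef' (i=0, period=2)
emit factor 2: 'df' (i=2, period=2)
emit factor 3: 'bdeg' (i=4, period=4)
emit factor 4: 'ab' (i=8, period=2)

["ef", "df", "bdeg", "ab"]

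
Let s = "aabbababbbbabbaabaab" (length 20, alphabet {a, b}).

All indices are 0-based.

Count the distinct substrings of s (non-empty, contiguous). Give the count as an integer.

162

rank→(start, suffix):
  0 → (17, 'aab')
  1 → (14, 'aabaab')
  2 → (0, 'aabbababbbbabbaabaab')
  3 → (18, 'ab')
  4 → (15, 'abaab')
  5 → (4, 'ababbbbabbaabaab')
  6 → (11, 'abbaabaab')
  7 → (1, 'abbababbbbabbaabaab')
  8 → (6, 'abbbbabbaabaab')
  9 → (19, 'b')
  10 → (16, 'baab')
  11 → (13, 'baabaab')
  12 → (3, 'bababbbbabbaabaab')
  13 → (10, 'babbaabaab')
  14 → (5, 'babbbbabbaabaab')
  15 → (12, 'bbaabaab')
  16 → (2, 'bbababbbbabbaabaab')
  17 → (9, 'bbabbaabaab')
  18 → (8, 'bbbabbaabaab')
  19 → (7, 'bbbbabbaabaab')

SA = [17, 14, 0, 18, 15, 4, 11, 1, 6, 19, 16, 13, 3, 10, 5, 12, 2, 9, 8, 7]
i: (SA[i-1],SA[i]) lcp shared
  1: (17,14) 3 'aab'
  2: (14,0) 3 'aab'
  3: (0,18) 1 'a'
  4: (18,15) 2 'ab'
  5: (15,4) 3 'aba'
  6: (4,11) 2 'ab'
  7: (11,1) 4 'abba'
  8: (1,6) 3 'abb'
  9: (6,19) 0 ''
  10: (19,16) 1 'b'
  11: (16,13) 4 'baab'
  12: (13,3) 2 'ba'
  13: (3,10) 3 'bab'
  14: (10,5) 4 'babb'
  15: (5,12) 1 'b'
  16: (12,2) 3 'bba'
  17: (2,9) 4 'bbab'
  18: (9,8) 2 'bb'
  19: (8,7) 3 'bbb'

n(n+1)/2 = 20·21/2 = 210
Σ LCP = 0 + 3 + 3 + 1 + 2 + 3 + 2 + 4 + 3 + 0 + 1 + 4 + 2 + 3 + 4 + 1 + 3 + 4 + 2 + 3 = 48
distinct = 210 − 48 = 162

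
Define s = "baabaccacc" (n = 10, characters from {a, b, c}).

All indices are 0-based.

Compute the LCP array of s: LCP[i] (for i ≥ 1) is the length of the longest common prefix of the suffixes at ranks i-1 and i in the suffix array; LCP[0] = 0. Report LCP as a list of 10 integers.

rank→(start, suffix):
  0 → (1, 'aabaccacc')
  1 → (2, 'abaccacc')
  2 → (7, 'acc')
  3 → (4, 'accacc')
  4 → (0, 'baabaccacc')
  5 → (3, 'baccacc')
  6 → (9, 'c')
  7 → (6, 'cacc')
  8 → (8, 'cc')
  9 → (5, 'ccacc')

SA = [1, 2, 7, 4, 0, 3, 9, 6, 8, 5]
[i] adj suffixes → lcp
  [1] 1/2 → 1 ('a')
  [2] 2/7 → 1 ('a')
  [3] 7/4 → 3 ('acc')
  [4] 4/0 → 0 ('')
  [5] 0/3 → 2 ('ba')
  [6] 3/9 → 0 ('')
  [7] 9/6 → 1 ('c')
  [8] 6/8 → 1 ('c')
  [9] 8/5 → 2 ('cc')

[0, 1, 1, 3, 0, 2, 0, 1, 1, 2]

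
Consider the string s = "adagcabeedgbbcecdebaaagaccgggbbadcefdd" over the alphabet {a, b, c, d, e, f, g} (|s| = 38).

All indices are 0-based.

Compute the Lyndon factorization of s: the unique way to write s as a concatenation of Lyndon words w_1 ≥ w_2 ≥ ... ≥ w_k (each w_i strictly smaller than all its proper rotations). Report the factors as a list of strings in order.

["adagc", "abeedgbbcecdeb", "aaagaccgggbbadcefdd"]

emit factor 1: 'adagc' (i=0, period=5)
emit factor 2: 'abeedgbbcecdeb' (i=5, period=14)
emit factor 3: 'aaagaccgggbbadcefdd' (i=19, period=19)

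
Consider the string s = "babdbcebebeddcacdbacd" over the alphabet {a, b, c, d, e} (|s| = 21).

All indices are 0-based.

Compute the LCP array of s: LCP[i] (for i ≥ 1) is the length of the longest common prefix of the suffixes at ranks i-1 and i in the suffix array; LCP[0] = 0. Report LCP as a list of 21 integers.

[0, 1, 3, 0, 2, 1, 1, 1, 2, 0, 1, 2, 1, 0, 1, 2, 1, 1, 0, 3, 1]

rank | idx | suffix
   0 |   1 | abdbcebebeddcacdbacd
   1 |  18 | acd
   2 |  14 | acdbacd
   3 |   0 | babdbcebebeddcacdbacd
   4 |  17 | bacd
   5 |   4 | bcebebeddcacdbacd
   6 |   2 | bdbcebebeddcacdbacd
   7 |   7 | bebeddcacdbacd
   8 |   9 | beddcacdbacd
   9 |  13 | cacdbacd
  10 |  19 | cd
  11 |  15 | cdbacd
  12 |   5 | cebebeddcacdbacd
  13 |  20 | d
  14 |  16 | dbacd
  15 |   3 | dbcebebeddcacdbacd
  16 |  12 | dcacdbacd
  17 |  11 | ddcacdbacd
  18 |   6 | ebebeddcacdbacd
  19 |   8 | ebeddcacdbacd
  20 |  10 | eddcacdbacd

SA = [1, 18, 14, 0, 17, 4, 2, 7, 9, 13, 19, 15, 5, 20, 16, 3, 12, 11, 6, 8, 10]
i: (SA[i-1],SA[i]) lcp shared
  1: (1,18) 1 'a'
  2: (18,14) 3 'acd'
  3: (14,0) 0 ''
  4: (0,17) 2 'ba'
  5: (17,4) 1 'b'
  6: (4,2) 1 'b'
  7: (2,7) 1 'b'
  8: (7,9) 2 'be'
  9: (9,13) 0 ''
  10: (13,19) 1 'c'
  11: (19,15) 2 'cd'
  12: (15,5) 1 'c'
  13: (5,20) 0 ''
  14: (20,16) 1 'd'
  15: (16,3) 2 'db'
  16: (3,12) 1 'd'
  17: (12,11) 1 'd'
  18: (11,6) 0 ''
  19: (6,8) 3 'ebe'
  20: (8,10) 1 'e'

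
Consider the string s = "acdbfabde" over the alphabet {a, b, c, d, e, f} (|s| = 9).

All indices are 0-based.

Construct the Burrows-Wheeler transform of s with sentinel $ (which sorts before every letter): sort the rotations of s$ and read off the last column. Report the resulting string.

ef$adacbdb

rank  rotation    last
    0  $acdbfabde  e
    1  abde$acdbf  f
    2  acdbfabde$  $
    3  bde$acdbfa  a
    4  bfabde$acd  d
    5  cdbfabde$a  a
    6  dbfabde$ac  c
    7  de$acdbfab  b
    8  e$acdbfabd  d
    9  fabde$acdb  b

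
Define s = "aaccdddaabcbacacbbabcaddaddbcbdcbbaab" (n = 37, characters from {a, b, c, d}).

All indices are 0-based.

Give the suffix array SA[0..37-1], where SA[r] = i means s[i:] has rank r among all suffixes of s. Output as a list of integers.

[34, 7, 0, 35, 18, 8, 12, 14, 1, 21, 24, 36, 33, 17, 11, 32, 16, 19, 9, 27, 29, 13, 20, 10, 31, 15, 28, 2, 3, 6, 23, 26, 30, 5, 22, 25, 4]

rank→(start, suffix):
  0 → (34, 'aab')
  1 → (7, 'aabcbacacbbabcaddaddbcbdcbbaab')
  2 → (0, 'aaccdddaabcbacacbbabcaddaddbcbdcbbaab')
  3 → (35, 'ab')
  4 → (18, 'abcaddaddbcbdcbbaab')
  5 → (8, 'abcbacacbbabcaddaddbcbdcbbaab')
  6 → (12, 'acacbbabcaddaddbcbdcbbaab')
  7 → (14, 'acbbabcaddaddbcbdcbbaab')
  8 → (1, 'accdddaabcbacacbbabcaddaddbcbdcbbaab')
  9 → (21, 'addaddbcbdcbbaab')
  10 → (24, 'addbcbdcbbaab')
  11 → (36, 'b')
  12 → (33, 'baab')
  13 → (17, 'babcaddaddbcbdcbbaab')
  14 → (11, 'bacacbbabcaddaddbcbdcbbaab')
  15 → (32, 'bbaab')
  16 → (16, 'bbabcaddaddbcbdcbbaab')
  17 → (19, 'bcaddaddbcbdcbbaab')
  18 → (9, 'bcbacacbbabcaddaddbcbdcbbaab')
  19 → (27, 'bcbdcbbaab')
  20 → (29, 'bdcbbaab')
  21 → (13, 'cacbbabcaddaddbcbdcbbaab')
  22 → (20, 'caddaddbcbdcbbaab')
  23 → (10, 'cbacacbbabcaddaddbcbdcbbaab')
  24 → (31, 'cbbaab')
  25 → (15, 'cbbabcaddaddbcbdcbbaab')
  26 → (28, 'cbdcbbaab')
  27 → (2, 'ccdddaabcbacacbbabcaddaddbcbdcbbaab')
  28 → (3, 'cdddaabcbacacbbabcaddaddbcbdcbbaab')
  29 → (6, 'daabcbacacbbabcaddaddbcbdcbbaab')
  30 → (23, 'daddbcbdcbbaab')
  31 → (26, 'dbcbdcbbaab')
  32 → (30, 'dcbbaab')
  33 → (5, 'ddaabcbacacbbabcaddaddbcbdcbbaab')
  34 → (22, 'ddaddbcbdcbbaab')
  35 → (25, 'ddbcbdcbbaab')
  36 → (4, 'dddaabcbacacbbabcaddaddbcbdcbbaab')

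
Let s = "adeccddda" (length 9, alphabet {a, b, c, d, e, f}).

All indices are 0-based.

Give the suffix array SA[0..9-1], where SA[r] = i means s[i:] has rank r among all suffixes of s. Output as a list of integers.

rank | idx | suffix
   0 |   8 | a
   1 |   0 | adeccddda
   2 |   3 | ccddda
   3 |   4 | cddda
   4 |   7 | da
   5 |   6 | dda
   6 |   5 | ddda
   7 |   1 | deccddda
   8 |   2 | eccddda

[8, 0, 3, 4, 7, 6, 5, 1, 2]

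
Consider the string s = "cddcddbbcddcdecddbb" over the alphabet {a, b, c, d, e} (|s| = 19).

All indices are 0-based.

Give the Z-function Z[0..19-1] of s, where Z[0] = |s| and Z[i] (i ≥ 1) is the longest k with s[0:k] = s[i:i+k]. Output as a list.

[19, 0, 0, 3, 0, 0, 0, 0, 5, 0, 0, 2, 0, 0, 3, 0, 0, 0, 0]

Z[0]=19
i=1: outside box; Z[1]=0
i=2: outside box; Z[2]=0
i=3: outside box; Z[3]=3 extend→box=[3,6)
i=4: min(r-i=2, Z[1]=0)=0; Z[4]=0
i=5: min(r-i=1, Z[2]=0)=0; Z[5]=0
i=6: outside box; Z[6]=0
i=7: outside box; Z[7]=0
i=8: outside box; Z[8]=5 extend→box=[8,13)
i=9: min(r-i=4, Z[1]=0)=0; Z[9]=0
i=10: min(r-i=3, Z[2]=0)=0; Z[10]=0
i=11: min(r-i=2, Z[3]=3)=2; Z[11]=2
i=12: min(r-i=1, Z[4]=0)=0; Z[12]=0
i=13: outside box; Z[13]=0
i=14: outside box; Z[14]=3 extend→box=[14,17)
i=15: min(r-i=2, Z[1]=0)=0; Z[15]=0
i=16: min(r-i=1, Z[2]=0)=0; Z[16]=0
i=17: outside box; Z[17]=0
i=18: outside box; Z[18]=0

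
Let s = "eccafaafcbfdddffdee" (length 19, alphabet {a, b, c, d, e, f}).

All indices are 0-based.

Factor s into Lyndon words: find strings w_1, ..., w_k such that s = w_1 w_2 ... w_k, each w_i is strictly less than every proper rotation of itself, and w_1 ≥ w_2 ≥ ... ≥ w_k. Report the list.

emit factor 1: 'e' (i=0, period=1)
emit factor 2: 'c' (i=1, period=1)
emit factor 3: 'c' (i=2, period=1)
emit factor 4: 'af' (i=3, period=2)
emit factor 5: 'aafcbfdddffdee' (i=5, period=14)

["e", "c", "c", "af", "aafcbfdddffdee"]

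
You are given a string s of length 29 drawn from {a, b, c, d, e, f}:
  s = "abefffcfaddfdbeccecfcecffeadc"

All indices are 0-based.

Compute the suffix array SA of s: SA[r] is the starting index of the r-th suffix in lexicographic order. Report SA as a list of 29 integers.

[0, 26, 8, 13, 1, 28, 15, 16, 20, 6, 18, 22, 12, 27, 9, 10, 25, 14, 17, 21, 2, 7, 19, 5, 11, 24, 4, 23, 3]

sorted suffixes:
  #0 SA[0]=0  'abefffcfaddfdbeccecfcecffeadc'
  #1 SA[1]=26  'adc'
  #2 SA[2]=8  'addfdbeccecfcecffeadc'
  #3 SA[3]=13  'beccecfcecffeadc'
  #4 SA[4]=1  'befffcfaddfdbeccecfcecffeadc'
  #5 SA[5]=28  'c'
  #6 SA[6]=15  'ccecfcecffeadc'
  #7 SA[7]=16  'cecfcecffeadc'
  #8 SA[8]=20  'cecffeadc'
  #9 SA[9]=6  'cfaddfdbeccecfcecffeadc'
  #10 SA[10]=18  'cfcecffeadc'
  #11 SA[11]=22  'cffeadc'
  #12 SA[12]=12  'dbeccecfcecffeadc'
  #13 SA[13]=27  'dc'
  #14 SA[14]=9  'ddfdbeccecfcecffeadc'
  #15 SA[15]=10  'dfdbeccecfcecffeadc'
  #16 SA[16]=25  'eadc'
  #17 SA[17]=14  'eccecfcecffeadc'
  #18 SA[18]=17  'ecfcecffeadc'
  #19 SA[19]=21  'ecffeadc'
  #20 SA[20]=2  'efffcfaddfdbeccecfcecffeadc'
  #21 SA[21]=7  'faddfdbeccecfcecffeadc'
  #22 SA[22]=19  'fcecffeadc'
  #23 SA[23]=5  'fcfaddfdbeccecfcecffeadc'
  #24 SA[24]=11  'fdbeccecfcecffeadc'
  #25 SA[25]=24  'feadc'
  #26 SA[26]=4  'ffcfaddfdbeccecfcecffeadc'
  #27 SA[27]=23  'ffeadc'
  #28 SA[28]=3  'fffcfaddfdbeccecfcecffeadc'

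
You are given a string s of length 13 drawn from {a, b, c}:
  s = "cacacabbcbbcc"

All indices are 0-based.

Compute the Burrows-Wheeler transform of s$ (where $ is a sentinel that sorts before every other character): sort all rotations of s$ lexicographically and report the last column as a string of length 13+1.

ccccacbbcaa$bb

rank  rotation        last
    0  $cacacabbcbbcc  c
    1  abbcbbcc$cacac  c
    2  acabbcbbcc$cac  c
    3  acacabbcbbcc$c  c
    4  bbcbbcc$cacaca  a
    5  bbcc$cacacabbc  c
    6  bcbbcc$cacacab  b
    7  bcc$cacacabbcb  b
    8  c$cacacabbcbbc  c
    9  cabbcbbcc$caca  a
   10  cacabbcbbcc$ca  a
   11  cacacabbcbbcc$  $
   12  cbbcc$cacacabb  b
   13  cc$cacacabbcbb  b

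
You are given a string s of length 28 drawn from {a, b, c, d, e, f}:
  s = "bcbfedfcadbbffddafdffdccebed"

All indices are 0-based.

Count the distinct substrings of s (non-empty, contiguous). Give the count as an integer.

rank | idx | suffix
   0 |   8 | adbbffddafdffdccebed
   1 |  16 | afdffdccebed
   2 |  10 | bbffddafdffdccebed
   3 |   0 | bcbfedfcadbbffddafdffdccebed
   4 |  25 | bed
   5 |   2 | bfedfcadbbffddafdffdccebed
   6 |  11 | bffddafdffdccebed
   7 |   7 | cadbbffddafdffdccebed
   8 |   1 | cbfedfcadbbffddafdffdccebed
   9 |  22 | ccebed
  10 |  23 | cebed
  11 |  27 | d
  12 |  15 | dafdffdccebed
  13 |   9 | dbbffddafdffdccebed
  14 |  21 | dccebed
  15 |  14 | ddafdffdccebed
  16 |   5 | dfcadbbffddafdffdccebed
  17 |  18 | dffdccebed
  18 |  24 | ebed
  19 |  26 | ed
  20 |   4 | edfcadbbffddafdffdccebed
  21 |   6 | fcadbbffddafdffdccebed
  22 |  20 | fdccebed
  23 |  13 | fddafdffdccebed
  24 |  17 | fdffdccebed
  25 |   3 | fedfcadbbffddafdffdccebed
  26 |  19 | ffdccebed
  27 |  12 | ffddafdffdccebed

SA = [8, 16, 10, 0, 25, 2, 11, 7, 1, 22, 23, 27, 15, 9, 21, 14, 5, 18, 24, 26, 4, 6, 20, 13, 17, 3, 19, 12]
[i] adj suffixes → lcp
  [1] 8/16 → 1 ('a')
  [2] 16/10 → 0 ('')
  [3] 10/0 → 1 ('b')
  [4] 0/25 → 1 ('b')
  [5] 25/2 → 1 ('b')
  [6] 2/11 → 2 ('bf')
  [7] 11/7 → 0 ('')
  [8] 7/1 → 1 ('c')
  [9] 1/22 → 1 ('c')
  [10] 22/23 → 1 ('c')
  [11] 23/27 → 0 ('')
  [12] 27/15 → 1 ('d')
  [13] 15/9 → 1 ('d')
  [14] 9/21 → 1 ('d')
  [15] 21/14 → 1 ('d')
  [16] 14/5 → 1 ('d')
  [17] 5/18 → 2 ('df')
  [18] 18/24 → 0 ('')
  [19] 24/26 → 1 ('e')
  [20] 26/4 → 2 ('ed')
  [21] 4/6 → 0 ('')
  [22] 6/20 → 1 ('f')
  [23] 20/13 → 2 ('fd')
  [24] 13/17 → 2 ('fd')
  [25] 17/3 → 1 ('f')
  [26] 3/19 → 1 ('f')
  [27] 19/12 → 3 ('ffd')

n(n+1)/2 = 28·29/2 = 406
Σ LCP = 0 + 1 + 0 + 1 + 1 + 1 + 2 + 0 + 1 + 1 + 1 + 0 + 1 + 1 + 1 + 1 + 1 + 2 + 0 + 1 + 2 + 0 + 1 + 2 + 2 + 1 + 1 + 3 = 29
distinct = 406 − 29 = 377

377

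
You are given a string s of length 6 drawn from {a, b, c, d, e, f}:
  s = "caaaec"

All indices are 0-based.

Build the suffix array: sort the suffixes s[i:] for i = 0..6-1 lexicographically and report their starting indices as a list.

rank→(start, suffix):
  0 → (1, 'aaaec')
  1 → (2, 'aaec')
  2 → (3, 'aec')
  3 → (5, 'c')
  4 → (0, 'caaaec')
  5 → (4, 'ec')

[1, 2, 3, 5, 0, 4]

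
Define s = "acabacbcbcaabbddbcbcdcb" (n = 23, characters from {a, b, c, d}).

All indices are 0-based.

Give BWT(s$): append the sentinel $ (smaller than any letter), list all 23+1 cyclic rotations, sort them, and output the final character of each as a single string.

rank  rotation                  last
    0  $acabacbcbcaabbddbcbcdcb  b
    1  aabbddbcbcdcb$acabacbcbc  c
    2  abacbcbcaabbddbcbcdcb$ac  c
    3  abbddbcbcdcb$acabacbcbca  a
    4  acabacbcbcaabbddbcbcdcb$  $
    5  acbcbcaabbddbcbcdcb$acab  b
    6  b$acabacbcbcaabbddbcbcdc  c
    7  bacbcbcaabbddbcbcdcb$aca  a
    8  bbddbcbcdcb$acabacbcbcaa  a
    9  bcaabbddbcbcdcb$acabacbc  c
   10  bcbcaabbddbcbcdcb$acabac  c
   11  bcbcdcb$acabacbcbcaabbdd  d
   12  bcdcb$acabacbcbcaabbddbc  c
   13  bddbcbcdcb$acabacbcbcaab  b
   14  caabbddbcbcdcb$acabacbcb  b
   15  cabacbcbcaabbddbcbcdcb$a  a
   16  cb$acabacbcbcaabbddbcbcd  d
   17  cbcaabbddbcbcdcb$acabacb  b
   18  cbcbcaabbddbcbcdcb$acaba  a
   19  cbcdcb$acabacbcbcaabbddb  b
   20  cdcb$acabacbcbcaabbddbcb  b
   21  dbcbcdcb$acabacbcbcaabbd  d
   22  dcb$acabacbcbcaabbddbcbc  c
   23  ddbcbcdcb$acabacbcbcaabb  b

bcca$bcaaccdcbbadbabbdcb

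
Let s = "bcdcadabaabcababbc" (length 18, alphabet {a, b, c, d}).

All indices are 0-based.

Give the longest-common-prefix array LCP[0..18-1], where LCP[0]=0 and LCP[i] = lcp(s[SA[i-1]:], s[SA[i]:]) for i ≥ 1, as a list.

sorted suffixes:
  #0 SA[0]=8  'aabcababbc'
  #1 SA[1]=6  'abaabcababbc'
  #2 SA[2]=12  'ababbc'
  #3 SA[3]=14  'abbc'
  #4 SA[4]=9  'abcababbc'
  #5 SA[5]=4  'adabaabcababbc'
  #6 SA[6]=7  'baabcababbc'
  #7 SA[7]=13  'babbc'
  #8 SA[8]=15  'bbc'
  #9 SA[9]=16  'bc'
  #10 SA[10]=10  'bcababbc'
  #11 SA[11]=0  'bcdcadabaabcababbc'
  #12 SA[12]=17  'c'
  #13 SA[13]=11  'cababbc'
  #14 SA[14]=3  'cadabaabcababbc'
  #15 SA[15]=1  'cdcadabaabcababbc'
  #16 SA[16]=5  'dabaabcababbc'
  #17 SA[17]=2  'dcadabaabcababbc'

SA = [8, 6, 12, 14, 9, 4, 7, 13, 15, 16, 10, 0, 17, 11, 3, 1, 5, 2]
[i] adj suffixes → lcp
  [1] 8/6 → 1 ('a')
  [2] 6/12 → 3 ('aba')
  [3] 12/14 → 2 ('ab')
  [4] 14/9 → 2 ('ab')
  [5] 9/4 → 1 ('a')
  [6] 4/7 → 0 ('')
  [7] 7/13 → 2 ('ba')
  [8] 13/15 → 1 ('b')
  [9] 15/16 → 1 ('b')
  [10] 16/10 → 2 ('bc')
  [11] 10/0 → 2 ('bc')
  [12] 0/17 → 0 ('')
  [13] 17/11 → 1 ('c')
  [14] 11/3 → 2 ('ca')
  [15] 3/1 → 1 ('c')
  [16] 1/5 → 0 ('')
  [17] 5/2 → 1 ('d')

[0, 1, 3, 2, 2, 1, 0, 2, 1, 1, 2, 2, 0, 1, 2, 1, 0, 1]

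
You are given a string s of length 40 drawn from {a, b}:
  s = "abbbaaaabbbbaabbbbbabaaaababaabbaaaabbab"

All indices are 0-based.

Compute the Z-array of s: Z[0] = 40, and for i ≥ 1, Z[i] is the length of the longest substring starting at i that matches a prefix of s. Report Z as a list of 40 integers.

Z[0]=40
i=1: fresh scan; Z[1]=0
i=2: fresh scan; Z[2]=0
i=3: fresh scan; Z[3]=0
i=4: fresh scan; Z[4]=1 scan→box=[4,5)
i=5: fresh scan; Z[5]=1 scan→box=[5,6)
i=6: fresh scan; Z[6]=1 scan→box=[6,7)
i=7: fresh scan; Z[7]=4 scan→box=[7,11)
i=8: min(r-i=3, Z[1]=0)=0; Z[8]=0
i=9: min(r-i=2, Z[2]=0)=0; Z[9]=0
i=10: min(r-i=1, Z[3]=0)=0; Z[10]=0
i=11: fresh scan; Z[11]=0
i=12: fresh scan; Z[12]=1 scan→box=[12,13)
i=13: fresh scan; Z[13]=4 scan→box=[13,17)
i=14: min(r-i=3, Z[1]=0)=0; Z[14]=0
i=15: min(r-i=2, Z[2]=0)=0; Z[15]=0
i=16: min(r-i=1, Z[3]=0)=0; Z[16]=0
i=17: fresh scan; Z[17]=0
i=18: fresh scan; Z[18]=0
i=19: fresh scan; Z[19]=2 scan→box=[19,21)
i=20: min(r-i=1, Z[1]=0)=0; Z[20]=0
i=21: fresh scan; Z[21]=1 scan→box=[21,22)
i=22: fresh scan; Z[22]=1 scan→box=[22,23)
i=23: fresh scan; Z[23]=1 scan→box=[23,24)
i=24: fresh scan; Z[24]=2 scan→box=[24,26)
i=25: min(r-i=1, Z[1]=0)=0; Z[25]=0
i=26: fresh scan; Z[26]=2 scan→box=[26,28)
i=27: min(r-i=1, Z[1]=0)=0; Z[27]=0
i=28: fresh scan; Z[28]=1 scan→box=[28,29)
i=29: fresh scan; Z[29]=3 scan→box=[29,32)
i=30: min(r-i=2, Z[1]=0)=0; Z[30]=0
i=31: min(r-i=1, Z[2]=0)=0; Z[31]=0
i=32: fresh scan; Z[32]=1 scan→box=[32,33)
i=33: fresh scan; Z[33]=1 scan→box=[33,34)
i=34: fresh scan; Z[34]=1 scan→box=[34,35)
i=35: fresh scan; Z[35]=3 scan→box=[35,38)
i=36: min(r-i=2, Z[1]=0)=0; Z[36]=0
i=37: min(r-i=1, Z[2]=0)=0; Z[37]=0
i=38: fresh scan; Z[38]=2 scan→box=[38,40)
i=39: min(r-i=1, Z[1]=0)=0; Z[39]=0

[40, 0, 0, 0, 1, 1, 1, 4, 0, 0, 0, 0, 1, 4, 0, 0, 0, 0, 0, 2, 0, 1, 1, 1, 2, 0, 2, 0, 1, 3, 0, 0, 1, 1, 1, 3, 0, 0, 2, 0]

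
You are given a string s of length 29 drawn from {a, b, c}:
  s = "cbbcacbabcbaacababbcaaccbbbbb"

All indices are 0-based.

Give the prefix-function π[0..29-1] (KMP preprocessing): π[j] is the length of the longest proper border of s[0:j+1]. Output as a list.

π[0] = 0
j=1 s[j]='b': π[1]=0 (border '')
j=2 s[j]='b': π[2]=0 (border '')
j=3 s[j]='c': π[3]=1 (border 'c')
j=4 s[j]='a': k: 1→0; π[4]=0 (border '')
j=5 s[j]='c': π[5]=1 (border 'c')
j=6 s[j]='b': π[6]=2 (border 'cb')
j=7 s[j]='a': k: 2→0; π[7]=0 (border '')
j=8 s[j]='b': π[8]=0 (border '')
j=9 s[j]='c': π[9]=1 (border 'c')
j=10 s[j]='b': π[10]=2 (border 'cb')
j=11 s[j]='a': k: 2→0; π[11]=0 (border '')
j=12 s[j]='a': π[12]=0 (border '')
j=13 s[j]='c': π[13]=1 (border 'c')
j=14 s[j]='a': k: 1→0; π[14]=0 (border '')
j=15 s[j]='b': π[15]=0 (border '')
j=16 s[j]='a': π[16]=0 (border '')
j=17 s[j]='b': π[17]=0 (border '')
j=18 s[j]='b': π[18]=0 (border '')
j=19 s[j]='c': π[19]=1 (border 'c')
j=20 s[j]='a': k: 1→0; π[20]=0 (border '')
j=21 s[j]='a': π[21]=0 (border '')
j=22 s[j]='c': π[22]=1 (border 'c')
j=23 s[j]='c': k: 1→0; π[23]=1 (border 'c')
j=24 s[j]='b': π[24]=2 (border 'cb')
j=25 s[j]='b': π[25]=3 (border 'cbb')
j=26 s[j]='b': k: 3→0; π[26]=0 (border '')
j=27 s[j]='b': π[27]=0 (border '')
j=28 s[j]='b': π[28]=0 (border '')

[0, 0, 0, 1, 0, 1, 2, 0, 0, 1, 2, 0, 0, 1, 0, 0, 0, 0, 0, 1, 0, 0, 1, 1, 2, 3, 0, 0, 0]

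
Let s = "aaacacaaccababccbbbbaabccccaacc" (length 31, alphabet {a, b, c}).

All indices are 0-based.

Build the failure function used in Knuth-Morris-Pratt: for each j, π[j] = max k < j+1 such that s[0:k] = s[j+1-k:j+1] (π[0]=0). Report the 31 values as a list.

π[0] = 0
j=1 s[j]='a': π[1]=1 (border 'a')
j=2 s[j]='a': π[2]=2 (border 'aa')
j=3 s[j]='c': k: 2→1→0; π[3]=0 (border '')
j=4 s[j]='a': π[4]=1 (border 'a')
j=5 s[j]='c': k: 1→0; π[5]=0 (border '')
j=6 s[j]='a': π[6]=1 (border 'a')
j=7 s[j]='a': π[7]=2 (border 'aa')
j=8 s[j]='c': k: 2→1→0; π[8]=0 (border '')
j=9 s[j]='c': π[9]=0 (border '')
j=10 s[j]='a': π[10]=1 (border 'a')
j=11 s[j]='b': k: 1→0; π[11]=0 (border '')
j=12 s[j]='a': π[12]=1 (border 'a')
j=13 s[j]='b': k: 1→0; π[13]=0 (border '')
j=14 s[j]='c': π[14]=0 (border '')
j=15 s[j]='c': π[15]=0 (border '')
j=16 s[j]='b': π[16]=0 (border '')
j=17 s[j]='b': π[17]=0 (border '')
j=18 s[j]='b': π[18]=0 (border '')
j=19 s[j]='b': π[19]=0 (border '')
j=20 s[j]='a': π[20]=1 (border 'a')
j=21 s[j]='a': π[21]=2 (border 'aa')
j=22 s[j]='b': k: 2→1→0; π[22]=0 (border '')
j=23 s[j]='c': π[23]=0 (border '')
j=24 s[j]='c': π[24]=0 (border '')
j=25 s[j]='c': π[25]=0 (border '')
j=26 s[j]='c': π[26]=0 (border '')
j=27 s[j]='a': π[27]=1 (border 'a')
j=28 s[j]='a': π[28]=2 (border 'aa')
j=29 s[j]='c': k: 2→1→0; π[29]=0 (border '')
j=30 s[j]='c': π[30]=0 (border '')

[0, 1, 2, 0, 1, 0, 1, 2, 0, 0, 1, 0, 1, 0, 0, 0, 0, 0, 0, 0, 1, 2, 0, 0, 0, 0, 0, 1, 2, 0, 0]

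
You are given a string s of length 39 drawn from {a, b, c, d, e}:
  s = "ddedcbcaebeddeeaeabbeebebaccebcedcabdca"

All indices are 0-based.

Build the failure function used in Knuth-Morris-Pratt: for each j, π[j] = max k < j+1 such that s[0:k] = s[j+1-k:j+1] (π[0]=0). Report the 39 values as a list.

[0, 1, 0, 1, 0, 0, 0, 0, 0, 0, 0, 1, 2, 3, 0, 0, 0, 0, 0, 0, 0, 0, 0, 0, 0, 0, 0, 0, 0, 0, 0, 0, 1, 0, 0, 0, 1, 0, 0]

π[0] = 0
j=1 s[j]='d': π[1]=1 (border 'd')
j=2 s[j]='e': k: 1→0; π[2]=0 (border '')
j=3 s[j]='d': π[3]=1 (border 'd')
j=4 s[j]='c': k: 1→0; π[4]=0 (border '')
j=5 s[j]='b': π[5]=0 (border '')
j=6 s[j]='c': π[6]=0 (border '')
j=7 s[j]='a': π[7]=0 (border '')
j=8 s[j]='e': π[8]=0 (border '')
j=9 s[j]='b': π[9]=0 (border '')
j=10 s[j]='e': π[10]=0 (border '')
j=11 s[j]='d': π[11]=1 (border 'd')
j=12 s[j]='d': π[12]=2 (border 'dd')
j=13 s[j]='e': π[13]=3 (border 'dde')
j=14 s[j]='e': k: 3→0; π[14]=0 (border '')
j=15 s[j]='a': π[15]=0 (border '')
j=16 s[j]='e': π[16]=0 (border '')
j=17 s[j]='a': π[17]=0 (border '')
j=18 s[j]='b': π[18]=0 (border '')
j=19 s[j]='b': π[19]=0 (border '')
j=20 s[j]='e': π[20]=0 (border '')
j=21 s[j]='e': π[21]=0 (border '')
j=22 s[j]='b': π[22]=0 (border '')
j=23 s[j]='e': π[23]=0 (border '')
j=24 s[j]='b': π[24]=0 (border '')
j=25 s[j]='a': π[25]=0 (border '')
j=26 s[j]='c': π[26]=0 (border '')
j=27 s[j]='c': π[27]=0 (border '')
j=28 s[j]='e': π[28]=0 (border '')
j=29 s[j]='b': π[29]=0 (border '')
j=30 s[j]='c': π[30]=0 (border '')
j=31 s[j]='e': π[31]=0 (border '')
j=32 s[j]='d': π[32]=1 (border 'd')
j=33 s[j]='c': k: 1→0; π[33]=0 (border '')
j=34 s[j]='a': π[34]=0 (border '')
j=35 s[j]='b': π[35]=0 (border '')
j=36 s[j]='d': π[36]=1 (border 'd')
j=37 s[j]='c': k: 1→0; π[37]=0 (border '')
j=38 s[j]='a': π[38]=0 (border '')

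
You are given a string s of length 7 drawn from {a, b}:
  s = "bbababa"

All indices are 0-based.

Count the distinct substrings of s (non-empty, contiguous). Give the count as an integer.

sorted suffixes:
  #0 SA[0]=6  'a'
  #1 SA[1]=4  'aba'
  #2 SA[2]=2  'ababa'
  #3 SA[3]=5  'ba'
  #4 SA[4]=3  'baba'
  #5 SA[5]=1  'bababa'
  #6 SA[6]=0  'bbababa'

SA = [6, 4, 2, 5, 3, 1, 0]
[i] adj suffixes → lcp
  [1] 6/4 → 1 ('a')
  [2] 4/2 → 3 ('aba')
  [3] 2/5 → 0 ('')
  [4] 5/3 → 2 ('ba')
  [5] 3/1 → 4 ('baba')
  [6] 1/0 → 1 ('b')

n(n+1)/2 = 7·8/2 = 28
Σ LCP = 0 + 1 + 3 + 0 + 2 + 4 + 1 = 11
distinct = 28 − 11 = 17

17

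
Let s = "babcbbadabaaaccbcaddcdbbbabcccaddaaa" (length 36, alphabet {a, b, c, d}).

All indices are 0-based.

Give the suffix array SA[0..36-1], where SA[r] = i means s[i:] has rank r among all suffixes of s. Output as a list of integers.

rank→(start, suffix):
  0 → (35, 'a')
  1 → (34, 'aa')
  2 → (33, 'aaa')
  3 → (10, 'aaaccbcaddcdbbbabcccaddaaa')
  4 → (11, 'aaccbcaddcdbbbabcccaddaaa')
  5 → (8, 'abaaaccbcaddcdbbbabcccaddaaa')
  6 → (1, 'abcbbadabaaaccbcaddcdbbbabcccaddaaa')
  7 → (25, 'abcccaddaaa')
  8 → (12, 'accbcaddcdbbbabcccaddaaa')
  9 → (6, 'adabaaaccbcaddcdbbbabcccaddaaa')
  10 → (30, 'addaaa')
  11 → (17, 'addcdbbbabcccaddaaa')
  12 → (9, 'baaaccbcaddcdbbbabcccaddaaa')
  13 → (0, 'babcbbadabaaaccbcaddcdbbbabcccaddaaa')
  14 → (24, 'babcccaddaaa')
  15 → (5, 'badabaaaccbcaddcdbbbabcccaddaaa')
  16 → (23, 'bbabcccaddaaa')
  17 → (4, 'bbadabaaaccbcaddcdbbbabcccaddaaa')
  18 → (22, 'bbbabcccaddaaa')
  19 → (15, 'bcaddcdbbbabcccaddaaa')
  20 → (2, 'bcbbadabaaaccbcaddcdbbbabcccaddaaa')
  21 → (26, 'bcccaddaaa')
  22 → (29, 'caddaaa')
  23 → (16, 'caddcdbbbabcccaddaaa')
  24 → (3, 'cbbadabaaaccbcaddcdbbbabcccaddaaa')
  25 → (14, 'cbcaddcdbbbabcccaddaaa')
  26 → (28, 'ccaddaaa')
  27 → (13, 'ccbcaddcdbbbabcccaddaaa')
  28 → (27, 'cccaddaaa')
  29 → (20, 'cdbbbabcccaddaaa')
  30 → (32, 'daaa')
  31 → (7, 'dabaaaccbcaddcdbbbabcccaddaaa')
  32 → (21, 'dbbbabcccaddaaa')
  33 → (19, 'dcdbbbabcccaddaaa')
  34 → (31, 'ddaaa')
  35 → (18, 'ddcdbbbabcccaddaaa')

[35, 34, 33, 10, 11, 8, 1, 25, 12, 6, 30, 17, 9, 0, 24, 5, 23, 4, 22, 15, 2, 26, 29, 16, 3, 14, 28, 13, 27, 20, 32, 7, 21, 19, 31, 18]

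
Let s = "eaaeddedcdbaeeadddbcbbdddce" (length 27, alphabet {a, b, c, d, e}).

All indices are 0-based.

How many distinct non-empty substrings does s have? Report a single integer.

346

rank | idx | suffix
   0 |   1 | aaeddedcdbaeeadddbcbbdddce
   1 |  14 | adddbcbbdddce
   2 |   2 | aeddedcdbaeeadddbcbbdddce
   3 |  11 | aeeadddbcbbdddce
   4 |  10 | baeeadddbcbbdddce
   5 |  20 | bbdddce
   6 |  18 | bcbbdddce
   7 |  21 | bdddce
   8 |  19 | cbbdddce
   9 |   8 | cdbaeeadddbcbbdddce
  10 |  25 | ce
  11 |   9 | dbaeeadddbcbbdddce
  12 |  17 | dbcbbdddce
  13 |   7 | dcdbaeeadddbcbbdddce
  14 |  24 | dce
  15 |  16 | ddbcbbdddce
  16 |  23 | ddce
  17 |  15 | dddbcbbdddce
  18 |  22 | dddce
  19 |   4 | ddedcdbaeeadddbcbbdddce
  20 |   5 | dedcdbaeeadddbcbbdddce
  21 |  26 | e
  22 |   0 | eaaeddedcdbaeeadddbcbbdddce
  23 |  13 | eadddbcbbdddce
  24 |   6 | edcdbaeeadddbcbbdddce
  25 |   3 | eddedcdbaeeadddbcbbdddce
  26 |  12 | eeadddbcbbdddce

SA = [1, 14, 2, 11, 10, 20, 18, 21, 19, 8, 25, 9, 17, 7, 24, 16, 23, 15, 22, 4, 5, 26, 0, 13, 6, 3, 12]
i: (SA[i-1],SA[i]) lcp shared
  1: (1,14) 1 'a'
  2: (14,2) 1 'a'
  3: (2,11) 2 'ae'
  4: (11,10) 0 ''
  5: (10,20) 1 'b'
  6: (20,18) 1 'b'
  7: (18,21) 1 'b'
  8: (21,19) 0 ''
  9: (19,8) 1 'c'
  10: (8,25) 1 'c'
  11: (25,9) 0 ''
  12: (9,17) 2 'db'
  13: (17,7) 1 'd'
  14: (7,24) 2 'dc'
  15: (24,16) 1 'd'
  16: (16,23) 2 'dd'
  17: (23,15) 2 'dd'
  18: (15,22) 3 'ddd'
  19: (22,4) 2 'dd'
  20: (4,5) 1 'd'
  21: (5,26) 0 ''
  22: (26,0) 1 'e'
  23: (0,13) 2 'ea'
  24: (13,6) 1 'e'
  25: (6,3) 2 'ed'
  26: (3,12) 1 'e'

n(n+1)/2 = 27·28/2 = 378
Σ LCP = 0 + 1 + 1 + 2 + 0 + 1 + 1 + 1 + 0 + 1 + 1 + 0 + 2 + 1 + 2 + 1 + 2 + 2 + 3 + 2 + 1 + 0 + 1 + 2 + 1 + 2 + 1 = 32
distinct = 378 − 32 = 346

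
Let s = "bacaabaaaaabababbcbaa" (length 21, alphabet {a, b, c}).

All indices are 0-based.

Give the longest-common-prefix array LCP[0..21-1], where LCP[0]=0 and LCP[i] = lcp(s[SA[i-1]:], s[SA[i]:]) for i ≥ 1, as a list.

rank | idx | suffix
   0 |  20 | a
   1 |  19 | aa
   2 |   6 | aaaaabababbcbaa
   3 |   7 | aaaabababbcbaa
   4 |   8 | aaabababbcbaa
   5 |   3 | aabaaaaabababbcbaa
   6 |   9 | aabababbcbaa
   7 |   4 | abaaaaabababbcbaa
   8 |  10 | abababbcbaa
   9 |  12 | ababbcbaa
  10 |  14 | abbcbaa
  11 |   1 | acaabaaaaabababbcbaa
  12 |  18 | baa
  13 |   5 | baaaaabababbcbaa
  14 |  11 | bababbcbaa
  15 |  13 | babbcbaa
  16 |   0 | bacaabaaaaabababbcbaa
  17 |  15 | bbcbaa
  18 |  16 | bcbaa
  19 |   2 | caabaaaaabababbcbaa
  20 |  17 | cbaa

SA = [20, 19, 6, 7, 8, 3, 9, 4, 10, 12, 14, 1, 18, 5, 11, 13, 0, 15, 16, 2, 17]
i: (SA[i-1],SA[i]) lcp shared
  1: (20,19) 1 'a'
  2: (19,6) 2 'aa'
  3: (6,7) 4 'aaaa'
  4: (7,8) 3 'aaa'
  5: (8,3) 2 'aa'
  6: (3,9) 4 'aaba'
  7: (9,4) 1 'a'
  8: (4,10) 3 'aba'
  9: (10,12) 4 'abab'
  10: (12,14) 2 'ab'
  11: (14,1) 1 'a'
  12: (1,18) 0 ''
  13: (18,5) 3 'baa'
  14: (5,11) 2 'ba'
  15: (11,13) 3 'bab'
  16: (13,0) 2 'ba'
  17: (0,15) 1 'b'
  18: (15,16) 1 'b'
  19: (16,2) 0 ''
  20: (2,17) 1 'c'

[0, 1, 2, 4, 3, 2, 4, 1, 3, 4, 2, 1, 0, 3, 2, 3, 2, 1, 1, 0, 1]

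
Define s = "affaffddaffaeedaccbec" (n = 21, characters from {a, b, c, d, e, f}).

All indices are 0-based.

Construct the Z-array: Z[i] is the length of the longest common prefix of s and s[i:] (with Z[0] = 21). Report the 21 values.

[21, 0, 0, 3, 0, 0, 0, 0, 4, 0, 0, 1, 0, 0, 0, 1, 0, 0, 0, 0, 0]

Z[0]=21
i=1: outside box; Z[1]=0
i=2: outside box; Z[2]=0
i=3: outside box; Z[3]=3 grow→box=[3,6)
i=4: min(r-i=2, Z[1]=0)=0; Z[4]=0
i=5: min(r-i=1, Z[2]=0)=0; Z[5]=0
i=6: outside box; Z[6]=0
i=7: outside box; Z[7]=0
i=8: outside box; Z[8]=4 grow→box=[8,12)
i=9: min(r-i=3, Z[1]=0)=0; Z[9]=0
i=10: min(r-i=2, Z[2]=0)=0; Z[10]=0
i=11: min(r-i=1, Z[3]=3)=1; Z[11]=1
i=12: outside box; Z[12]=0
i=13: outside box; Z[13]=0
i=14: outside box; Z[14]=0
i=15: outside box; Z[15]=1 grow→box=[15,16)
i=16: outside box; Z[16]=0
i=17: outside box; Z[17]=0
i=18: outside box; Z[18]=0
i=19: outside box; Z[19]=0
i=20: outside box; Z[20]=0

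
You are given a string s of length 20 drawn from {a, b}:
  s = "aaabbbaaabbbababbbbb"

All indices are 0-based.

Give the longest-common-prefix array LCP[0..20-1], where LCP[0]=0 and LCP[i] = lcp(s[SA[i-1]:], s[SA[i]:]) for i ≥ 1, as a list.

[0, 7, 2, 6, 1, 2, 5, 4, 0, 1, 2, 3, 1, 2, 3, 2, 3, 4, 3, 4]

rank | idx | suffix
   0 |   0 | aaabbbaaabbbababbbbb
   1 |   6 | aaabbbababbbbb
   2 |   1 | aabbbaaabbbababbbbb
   3 |   7 | aabbbababbbbb
   4 |  12 | ababbbbb
   5 |   2 | abbbaaabbbababbbbb
   6 |   8 | abbbababbbbb
   7 |  14 | abbbbb
   8 |  19 | b
   9 |   5 | baaabbbababbbbb
  10 |  11 | bababbbbb
  11 |  13 | babbbbb
  12 |  18 | bb
  13 |   4 | bbaaabbbababbbbb
  14 |  10 | bbababbbbb
  15 |  17 | bbb
  16 |   3 | bbbaaabbbababbbbb
  17 |   9 | bbbababbbbb
  18 |  16 | bbbb
  19 |  15 | bbbbb

SA = [0, 6, 1, 7, 12, 2, 8, 14, 19, 5, 11, 13, 18, 4, 10, 17, 3, 9, 16, 15]
rank  pair      lcp
   1  s[0:],s[6:]  7  'aaabbba'
   2  s[6:],s[1:]  2  'aa'
   3  s[1:],s[7:]  6  'aabbba'
   4  s[7:],s[12:]  1  'a'
   5  s[12:],s[2:]  2  'ab'
   6  s[2:],s[8:]  5  'abbba'
   7  s[8:],s[14:]  4  'abbb'
   8  s[14:],s[19:]  0  ''
   9  s[19:],s[5:]  1  'b'
  10  s[5:],s[11:]  2  'ba'
  11  s[11:],s[13:]  3  'bab'
  12  s[13:],s[18:]  1  'b'
  13  s[18:],s[4:]  2  'bb'
  14  s[4:],s[10:]  3  'bba'
  15  s[10:],s[17:]  2  'bb'
  16  s[17:],s[3:]  3  'bbb'
  17  s[3:],s[9:]  4  'bbba'
  18  s[9:],s[16:]  3  'bbb'
  19  s[16:],s[15:]  4  'bbbb'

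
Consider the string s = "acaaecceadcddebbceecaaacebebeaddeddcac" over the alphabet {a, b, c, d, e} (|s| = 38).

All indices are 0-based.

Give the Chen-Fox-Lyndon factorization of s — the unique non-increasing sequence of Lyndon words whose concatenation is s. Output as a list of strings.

emit factor 1: 'ac' (i=0, period=2)
emit factor 2: 'aaecceadcddebbceec' (i=2, period=18)
emit factor 3: 'aaacebebeaddeddcac' (i=20, period=18)

["ac", "aaecceadcddebbceec", "aaacebebeaddeddcac"]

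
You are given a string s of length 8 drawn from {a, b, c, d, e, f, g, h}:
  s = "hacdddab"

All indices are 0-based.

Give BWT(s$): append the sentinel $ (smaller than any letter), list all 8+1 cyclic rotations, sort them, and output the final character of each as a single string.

rank  rotation   last
    0  $hacdddab  b
    1  ab$hacddd  d
    2  acdddab$h  h
    3  b$hacddda  a
    4  cdddab$ha  a
    5  dab$hacdd  d
    6  ddab$hacd  d
    7  dddab$hac  c
    8  hacdddab$  $

bdhaaddc$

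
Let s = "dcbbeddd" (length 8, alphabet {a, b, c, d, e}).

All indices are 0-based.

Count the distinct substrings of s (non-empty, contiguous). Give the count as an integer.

rank→(start, suffix):
  0 → (2, 'bbeddd')
  1 → (3, 'beddd')
  2 → (1, 'cbbeddd')
  3 → (7, 'd')
  4 → (0, 'dcbbeddd')
  5 → (6, 'dd')
  6 → (5, 'ddd')
  7 → (4, 'eddd')

SA = [2, 3, 1, 7, 0, 6, 5, 4]
rank  pair      lcp
   1  s[2:],s[3:]  1  'b'
   2  s[3:],s[1:]  0  ''
   3  s[1:],s[7:]  0  ''
   4  s[7:],s[0:]  1  'd'
   5  s[0:],s[6:]  1  'd'
   6  s[6:],s[5:]  2  'dd'
   7  s[5:],s[4:]  0  ''

n(n+1)/2 = 8·9/2 = 36
Σ LCP = 0 + 1 + 0 + 0 + 1 + 1 + 2 + 0 = 5
distinct = 36 − 5 = 31

31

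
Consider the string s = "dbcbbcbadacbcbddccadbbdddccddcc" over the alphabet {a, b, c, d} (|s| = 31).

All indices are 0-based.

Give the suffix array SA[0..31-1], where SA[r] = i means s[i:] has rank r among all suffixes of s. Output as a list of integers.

rank | idx | suffix
   0 |   9 | acbcbddccadbbdddccddcc
   1 |   7 | adacbcbddccadbbdddccddcc
   2 |  18 | adbbdddccddcc
   3 |   6 | badacbcbddccadbbdddccddcc
   4 |   3 | bbcbadacbcbddccadbbdddccddcc
   5 |  20 | bbdddccddcc
   6 |   4 | bcbadacbcbddccadbbdddccddcc
   7 |   1 | bcbbcbadacbcbddccadbbdddccddcc
   8 |  11 | bcbddccadbbdddccddcc
   9 |  13 | bddccadbbdddccddcc
  10 |  21 | bdddccddcc
  11 |  30 | c
  12 |  17 | cadbbdddccddcc
  13 |   5 | cbadacbcbddccadbbdddccddcc
  14 |   2 | cbbcbadacbcbddccadbbdddccddcc
  15 |  10 | cbcbddccadbbdddccddcc
  16 |  12 | cbddccadbbdddccddcc
  17 |  29 | cc
  18 |  16 | ccadbbdddccddcc
  19 |  25 | ccddcc
  20 |  26 | cddcc
  21 |   8 | dacbcbddccadbbdddccddcc
  22 |  19 | dbbdddccddcc
  23 |   0 | dbcbbcbadacbcbddccadbbdddccddcc
  24 |  28 | dcc
  25 |  15 | dccadbbdddccddcc
  26 |  24 | dccddcc
  27 |  27 | ddcc
  28 |  14 | ddccadbbdddccddcc
  29 |  23 | ddccddcc
  30 |  22 | dddccddcc

[9, 7, 18, 6, 3, 20, 4, 1, 11, 13, 21, 30, 17, 5, 2, 10, 12, 29, 16, 25, 26, 8, 19, 0, 28, 15, 24, 27, 14, 23, 22]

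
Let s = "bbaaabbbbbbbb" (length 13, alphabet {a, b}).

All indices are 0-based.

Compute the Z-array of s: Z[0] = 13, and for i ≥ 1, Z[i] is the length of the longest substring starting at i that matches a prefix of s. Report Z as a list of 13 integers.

[13, 1, 0, 0, 0, 2, 2, 2, 2, 2, 2, 2, 1]

Z[0]=13
i=1: outside box; Z[1]=1 grow→box=[1,2)
i=2: outside box; Z[2]=0
i=3: outside box; Z[3]=0
i=4: outside box; Z[4]=0
i=5: outside box; Z[5]=2 grow→box=[5,7)
i=6: min(r-i=1, Z[1]=1)=1; Z[6]=2 grow→box=[6,8)
i=7: min(r-i=1, Z[1]=1)=1; Z[7]=2 grow→box=[7,9)
i=8: min(r-i=1, Z[1]=1)=1; Z[8]=2 grow→box=[8,10)
i=9: min(r-i=1, Z[1]=1)=1; Z[9]=2 grow→box=[9,11)
i=10: min(r-i=1, Z[1]=1)=1; Z[10]=2 grow→box=[10,12)
i=11: min(r-i=1, Z[1]=1)=1; Z[11]=2 grow→box=[11,13)
i=12: min(r-i=1, Z[1]=1)=1; Z[12]=1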